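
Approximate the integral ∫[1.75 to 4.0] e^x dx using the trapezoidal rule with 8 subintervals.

f(x) = e^x
a = 1.75, b = 4.0, n = 8
h = (b - a)/n = 0.281250

Trapezoidal rule: (h/2)[f(x₀) + 2f(x₁) + 2f(x₂) + ... + f(xₙ)]

x_0 = 1.7500, f(x_0) = 5.754603, coefficient = 1
x_1 = 2.0312, f(x_1) = 7.623610, coefficient = 2
x_2 = 2.3125, f(x_2) = 10.099642, coefficient = 2
x_3 = 2.5938, f(x_3) = 13.379852, coefficient = 2
x_4 = 2.8750, f(x_4) = 17.725424, coefficient = 2
x_5 = 3.1562, f(x_5) = 23.482372, coefficient = 2
x_6 = 3.4375, f(x_6) = 31.109088, coefficient = 2
x_7 = 3.7188, f(x_7) = 41.212846, coefficient = 2
x_8 = 4.0000, f(x_8) = 54.598150, coefficient = 1

I ≈ (0.281250/2) × 349.618421 = 49.165090
Exact value: 48.843547
Error: 0.321543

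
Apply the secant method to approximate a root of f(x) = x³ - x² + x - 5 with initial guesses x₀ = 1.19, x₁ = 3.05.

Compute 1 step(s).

f(x) = x³ - x² + x - 5
x₀ = 1.19, x₁ = 3.05

Secant formula: x_{n+1} = x_n - f(x_n)(x_n - x_{n-1})/(f(x_n) - f(x_{n-1}))

Iteration 1:
  f(1.190000) = -3.540941
  f(3.050000) = 17.120125
  x_2 = 3.050000 - 17.120125×(3.050000 - 1.190000)/(17.120125 - (-3.540941))
       = 1.508771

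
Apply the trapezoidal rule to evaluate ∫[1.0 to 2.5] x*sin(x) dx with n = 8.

f(x) = x*sin(x)
a = 1.0, b = 2.5, n = 8
h = (b - a)/n = 0.187500

Trapezoidal rule: (h/2)[f(x₀) + 2f(x₁) + 2f(x₂) + ... + f(xₙ)]

x_0 = 1.0000, f(x_0) = 0.841471, coefficient = 1
x_1 = 1.1875, f(x_1) = 1.101331, coefficient = 2
x_2 = 1.3750, f(x_2) = 1.348728, coefficient = 2
x_3 = 1.5625, f(x_3) = 1.562446, coefficient = 2
x_4 = 1.7500, f(x_4) = 1.721975, coefficient = 2
x_5 = 1.9375, f(x_5) = 1.808684, coefficient = 2
x_6 = 2.1250, f(x_6) = 1.806930, coefficient = 2
x_7 = 2.3125, f(x_7) = 1.705050, coefficient = 2
x_8 = 2.5000, f(x_8) = 1.496180, coefficient = 1

I ≈ (0.187500/2) × 24.447939 = 2.291994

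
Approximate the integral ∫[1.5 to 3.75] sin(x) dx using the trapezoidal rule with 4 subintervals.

f(x) = sin(x)
a = 1.5, b = 3.75, n = 4
h = (b - a)/n = 0.562500

Trapezoidal rule: (h/2)[f(x₀) + 2f(x₁) + 2f(x₂) + ... + f(xₙ)]

x_0 = 1.5000, f(x_0) = 0.997495, coefficient = 1
x_1 = 2.0625, f(x_1) = 0.881530, coefficient = 2
x_2 = 2.6250, f(x_2) = 0.493920, coefficient = 2
x_3 = 3.1875, f(x_3) = -0.045891, coefficient = 2
x_4 = 3.7500, f(x_4) = -0.571561, coefficient = 1

I ≈ (0.562500/2) × 3.085051 = 0.867671
Exact value: 0.891297
Error: 0.023626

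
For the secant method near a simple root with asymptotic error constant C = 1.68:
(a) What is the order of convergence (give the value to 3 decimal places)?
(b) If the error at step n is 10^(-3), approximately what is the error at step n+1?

(a) Secant method has superlinear convergence with order φ = (1+√5)/2 ≈ 1.618.
    This means |e_{n+1}| ≈ C|e_n|^1.618.

(b) With |e_n| = 10^(-3) and C = 1.68:
    |e_{n+1}| ≈ 1.68 × (10^(-3))^1.618 = 1.68 × 10^(-4.85)

(a) ≈ 1.618 (golden ratio); (b) |e_{n+1}| ≈ 2.351e-05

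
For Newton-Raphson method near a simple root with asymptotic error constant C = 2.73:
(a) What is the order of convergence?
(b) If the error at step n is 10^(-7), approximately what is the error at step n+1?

(a) Newton-Raphson has quadratic (order 2) convergence near simple roots.
    This means |e_{n+1}| ≈ C|e_n|².

(b) With |e_n| = 10^(-7) and C = 2.73:
    |e_{n+1}| ≈ 2.73 × (10^(-7))² = 2.73 × 10^(-14)

(a) 2 (quadratic); (b) |e_{n+1}| ≈ 2.730e-14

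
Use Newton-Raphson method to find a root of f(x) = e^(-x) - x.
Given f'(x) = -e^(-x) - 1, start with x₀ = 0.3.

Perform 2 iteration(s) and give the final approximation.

f(x) = e^(-x) - x
f'(x) = -e^(-x) - 1
x₀ = 0.3

Newton-Raphson formula: x_{n+1} = x_n - f(x_n)/f'(x_n)

Iteration 1:
  f(0.300000) = 0.440818
  f'(0.300000) = -1.740818
  x_1 = 0.300000 - 0.440818/(-1.740818) = 0.553225
Iteration 2:
  f(0.553225) = 0.021868
  f'(0.553225) = -1.575092
  x_2 = 0.553225 - 0.021868/(-1.575092) = 0.567108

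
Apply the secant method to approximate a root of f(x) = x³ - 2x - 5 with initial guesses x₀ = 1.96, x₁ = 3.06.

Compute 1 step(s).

f(x) = x³ - 2x - 5
x₀ = 1.96, x₁ = 3.06

Secant formula: x_{n+1} = x_n - f(x_n)(x_n - x_{n-1})/(f(x_n) - f(x_{n-1}))

Iteration 1:
  f(1.960000) = -1.390464
  f(3.060000) = 17.532616
  x_2 = 3.060000 - 17.532616×(3.060000 - 1.960000)/(17.532616 - (-1.390464))
       = 2.040828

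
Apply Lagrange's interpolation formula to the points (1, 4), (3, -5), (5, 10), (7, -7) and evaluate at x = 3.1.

Lagrange interpolation formula:
P(x) = Σ yᵢ × Lᵢ(x)
where Lᵢ(x) = Π_{j≠i} (x - xⱼ)/(xᵢ - xⱼ)

L_0(3.1) = (3.1 - 3)/(1 - 3) × (3.1 - 5)/(1 - 5) × (3.1 - 7)/(1 - 7) = -0.015438
L_1(3.1) = (3.1 - 1)/(3 - 1) × (3.1 - 5)/(3 - 5) × (3.1 - 7)/(3 - 7) = 0.972562
L_2(3.1) = (3.1 - 1)/(5 - 1) × (3.1 - 3)/(5 - 3) × (3.1 - 7)/(5 - 7) = 0.051188
L_3(3.1) = (3.1 - 1)/(7 - 1) × (3.1 - 3)/(7 - 3) × (3.1 - 5)/(7 - 5) = -0.008313

P(3.1) = 4×L_0(3.1) + (-5)×L_1(3.1) + 10×L_2(3.1) + (-7)×L_3(3.1)
P(3.1) = -4.354500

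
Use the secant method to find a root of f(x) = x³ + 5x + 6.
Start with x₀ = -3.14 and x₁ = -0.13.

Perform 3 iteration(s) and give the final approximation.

f(x) = x³ + 5x + 6
x₀ = -3.14, x₁ = -0.13

Secant formula: x_{n+1} = x_n - f(x_n)(x_n - x_{n-1})/(f(x_n) - f(x_{n-1}))

Iteration 1:
  f(-3.140000) = -40.659144
  f(-0.130000) = 5.347803
  x_2 = -0.130000 - 5.347803×(-0.130000 - (-3.140000))/(5.347803 - (-40.659144))
       = -0.479879
Iteration 2:
  f(-0.130000) = 5.347803
  f(-0.479879) = 3.490094
  x_3 = -0.479879 - 3.490094×(-0.479879 - (-0.130000))/(3.490094 - 5.347803)
       = -1.137201
Iteration 3:
  f(-0.479879) = 3.490094
  f(-1.137201) = -1.156663
  x_4 = -1.137201 - (-1.156663)×(-1.137201 - (-0.479879))/(-1.156663 - 3.490094)
       = -0.973582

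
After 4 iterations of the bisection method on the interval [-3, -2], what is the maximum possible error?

Bisection error bound: |error| ≤ (b-a)/2^n
|error| ≤ (-2 - (-3))/2^4 = 1/2^4
|error| ≤ 0.0625000000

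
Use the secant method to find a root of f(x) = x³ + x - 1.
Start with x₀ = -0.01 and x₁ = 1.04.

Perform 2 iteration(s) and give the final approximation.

f(x) = x³ + x - 1
x₀ = -0.01, x₁ = 1.04

Secant formula: x_{n+1} = x_n - f(x_n)(x_n - x_{n-1})/(f(x_n) - f(x_{n-1}))

Iteration 1:
  f(-0.010000) = -1.010001
  f(1.040000) = 1.164864
  x_2 = 1.040000 - 1.164864×(1.040000 - (-0.010000))/(1.164864 - (-1.010001))
       = 0.477617
Iteration 2:
  f(1.040000) = 1.164864
  f(0.477617) = -0.413430
  x_3 = 0.477617 - (-0.413430)×(0.477617 - 1.040000)/(-0.413430 - 1.164864)
       = 0.624932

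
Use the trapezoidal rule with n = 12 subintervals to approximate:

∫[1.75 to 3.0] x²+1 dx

f(x) = x²+1
a = 1.75, b = 3.0, n = 12
h = (b - a)/n = 0.104167

Trapezoidal rule: (h/2)[f(x₀) + 2f(x₁) + 2f(x₂) + ... + f(xₙ)]

x_0 = 1.7500, f(x_0) = 4.062500, coefficient = 1
x_1 = 1.8542, f(x_1) = 4.437934, coefficient = 2
x_2 = 1.9583, f(x_2) = 4.835069, coefficient = 2
x_3 = 2.0625, f(x_3) = 5.253906, coefficient = 2
x_4 = 2.1667, f(x_4) = 5.694444, coefficient = 2
x_5 = 2.2708, f(x_5) = 6.156684, coefficient = 2
x_6 = 2.3750, f(x_6) = 6.640625, coefficient = 2
x_7 = 2.4792, f(x_7) = 7.146267, coefficient = 2
x_8 = 2.5833, f(x_8) = 7.673611, coefficient = 2
x_9 = 2.6875, f(x_9) = 8.222656, coefficient = 2
x_10 = 2.7917, f(x_10) = 8.793403, coefficient = 2
x_11 = 2.8958, f(x_11) = 9.385851, coefficient = 2
x_12 = 3.0000, f(x_12) = 10.000000, coefficient = 1

I ≈ (0.104167/2) × 162.543403 = 8.465802
Exact value: 8.463542
Error: 0.002261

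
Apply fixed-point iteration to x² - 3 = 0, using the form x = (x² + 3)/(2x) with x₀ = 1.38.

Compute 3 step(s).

Equation: x² - 3 = 0
Fixed-point form: x = (x² + 3)/(2x)
x₀ = 1.38

x_1 = g(1.380000) = 1.776957
x_2 = g(1.776957) = 1.732618
x_3 = g(1.732618) = 1.732051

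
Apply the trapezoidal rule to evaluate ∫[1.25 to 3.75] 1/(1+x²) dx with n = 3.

f(x) = 1/(1+x²)
a = 1.25, b = 3.75, n = 3
h = (b - a)/n = 0.833333

Trapezoidal rule: (h/2)[f(x₀) + 2f(x₁) + 2f(x₂) + ... + f(xₙ)]

x_0 = 1.2500, f(x_0) = 0.390244, coefficient = 1
x_1 = 2.0833, f(x_1) = 0.187256, coefficient = 2
x_2 = 2.9167, f(x_2) = 0.105186, coefficient = 2
x_3 = 3.7500, f(x_3) = 0.066390, coefficient = 1

I ≈ (0.833333/2) × 1.041519 = 0.433966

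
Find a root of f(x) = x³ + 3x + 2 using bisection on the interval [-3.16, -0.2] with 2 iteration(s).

f(x) = x³ + 3x + 2
Initial interval: [-3.16, -0.2]

Iteration 1:
  c_1 = (-3.160000 + (-0.200000))/2 = -1.680000
  f(c_1) = f(-1.680000) = -7.781632
  f(a) × f(c) ≥ 0, new interval: [-1.680000, -0.200000]
Iteration 2:
  c_2 = (-1.680000 + (-0.200000))/2 = -0.940000
  f(c_2) = f(-0.940000) = -1.650584
  f(a) × f(c) ≥ 0, new interval: [-0.940000, -0.200000]

After 2 iteration(s), the approximation is c_2 = -0.940000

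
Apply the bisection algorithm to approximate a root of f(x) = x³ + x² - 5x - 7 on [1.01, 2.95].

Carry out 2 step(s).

f(x) = x³ + x² - 5x - 7
Initial interval: [1.01, 2.95]

Iteration 1:
  c_1 = (1.010000 + 2.950000)/2 = 1.980000
  f(c_1) = f(1.980000) = -5.217208
  f(a) × f(c) ≥ 0, new interval: [1.980000, 2.950000]
Iteration 2:
  c_2 = (1.980000 + 2.950000)/2 = 2.465000
  f(c_2) = f(2.465000) = 1.729120
  f(a) × f(c) < 0, new interval: [1.980000, 2.465000]

After 2 iteration(s), the approximation is c_2 = 2.465000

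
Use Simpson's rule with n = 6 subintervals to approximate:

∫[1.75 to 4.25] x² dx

f(x) = x²
a = 1.75, b = 4.25, n = 6
h = (b - a)/n = 0.416667

Simpson's rule: (h/3)[f(x₀) + 4f(x₁) + 2f(x₂) + ... + f(xₙ)]

x_0 = 1.7500, f(x_0) = 3.062500, coefficient = 1
x_1 = 2.1667, f(x_1) = 4.694444, coefficient = 4
x_2 = 2.5833, f(x_2) = 6.673611, coefficient = 2
x_3 = 3.0000, f(x_3) = 9.000000, coefficient = 4
x_4 = 3.4167, f(x_4) = 11.673611, coefficient = 2
x_5 = 3.8333, f(x_5) = 14.694444, coefficient = 4
x_6 = 4.2500, f(x_6) = 18.062500, coefficient = 1

I ≈ (0.416667/3) × 171.375000 = 23.802083
Exact value: 23.802083
Error: 0.000000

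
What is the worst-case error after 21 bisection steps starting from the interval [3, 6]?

Bisection error bound: |error| ≤ (b-a)/2^n
|error| ≤ (6 - 3)/2^21 = 3/2^21
|error| ≤ 0.0000014305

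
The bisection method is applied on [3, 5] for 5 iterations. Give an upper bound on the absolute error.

Bisection error bound: |error| ≤ (b-a)/2^n
|error| ≤ (5 - 3)/2^5 = 2/2^5
|error| ≤ 0.0625000000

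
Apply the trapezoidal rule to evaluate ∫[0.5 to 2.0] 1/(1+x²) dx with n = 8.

f(x) = 1/(1+x²)
a = 0.5, b = 2.0, n = 8
h = (b - a)/n = 0.187500

Trapezoidal rule: (h/2)[f(x₀) + 2f(x₁) + 2f(x₂) + ... + f(xₙ)]

x_0 = 0.5000, f(x_0) = 0.800000, coefficient = 1
x_1 = 0.6875, f(x_1) = 0.679045, coefficient = 2
x_2 = 0.8750, f(x_2) = 0.566372, coefficient = 2
x_3 = 1.0625, f(x_3) = 0.469725, coefficient = 2
x_4 = 1.2500, f(x_4) = 0.390244, coefficient = 2
x_5 = 1.4375, f(x_5) = 0.326115, coefficient = 2
x_6 = 1.6250, f(x_6) = 0.274678, coefficient = 2
x_7 = 1.8125, f(x_7) = 0.233364, coefficient = 2
x_8 = 2.0000, f(x_8) = 0.200000, coefficient = 1

I ≈ (0.187500/2) × 6.879084 = 0.644914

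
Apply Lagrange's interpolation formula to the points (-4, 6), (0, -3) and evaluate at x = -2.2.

Lagrange interpolation formula:
P(x) = Σ yᵢ × Lᵢ(x)
where Lᵢ(x) = Π_{j≠i} (x - xⱼ)/(xᵢ - xⱼ)

L_0(-2.2) = (-2.2 - 0)/(-4 - 0) = 0.550000
L_1(-2.2) = (-2.2 - (-4))/(0 - (-4)) = 0.450000

P(-2.2) = 6×L_0(-2.2) + (-3)×L_1(-2.2)
P(-2.2) = 1.950000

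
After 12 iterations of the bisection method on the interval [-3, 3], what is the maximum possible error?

Bisection error bound: |error| ≤ (b-a)/2^n
|error| ≤ (3 - (-3))/2^12 = 6/2^12
|error| ≤ 0.0014648438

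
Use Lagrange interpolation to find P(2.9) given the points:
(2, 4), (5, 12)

Lagrange interpolation formula:
P(x) = Σ yᵢ × Lᵢ(x)
where Lᵢ(x) = Π_{j≠i} (x - xⱼ)/(xᵢ - xⱼ)

L_0(2.9) = (2.9 - 5)/(2 - 5) = 0.700000
L_1(2.9) = (2.9 - 2)/(5 - 2) = 0.300000

P(2.9) = 4×L_0(2.9) + 12×L_1(2.9)
P(2.9) = 6.400000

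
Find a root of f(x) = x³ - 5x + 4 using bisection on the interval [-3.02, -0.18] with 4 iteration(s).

f(x) = x³ - 5x + 4
Initial interval: [-3.02, -0.18]

Iteration 1:
  c_1 = (-3.020000 + (-0.180000))/2 = -1.600000
  f(c_1) = f(-1.600000) = 7.904000
  f(a) × f(c) < 0, new interval: [-3.020000, -1.600000]
Iteration 2:
  c_2 = (-3.020000 + (-1.600000))/2 = -2.310000
  f(c_2) = f(-2.310000) = 3.223609
  f(a) × f(c) < 0, new interval: [-3.020000, -2.310000]
Iteration 3:
  c_3 = (-3.020000 + (-2.310000))/2 = -2.665000
  f(c_3) = f(-2.665000) = -1.602430
  f(a) × f(c) ≥ 0, new interval: [-2.665000, -2.310000]
Iteration 4:
  c_4 = (-2.665000 + (-2.310000))/2 = -2.487500
  f(c_4) = f(-2.487500) = 1.045705
  f(a) × f(c) < 0, new interval: [-2.665000, -2.487500]

After 4 iteration(s), the approximation is c_4 = -2.487500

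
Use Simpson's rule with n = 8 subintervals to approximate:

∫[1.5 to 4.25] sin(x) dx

f(x) = sin(x)
a = 1.5, b = 4.25, n = 8
h = (b - a)/n = 0.343750

Simpson's rule: (h/3)[f(x₀) + 4f(x₁) + 2f(x₂) + ... + f(xₙ)]

x_0 = 1.5000, f(x_0) = 0.997495, coefficient = 1
x_1 = 1.8438, f(x_1) = 0.962979, coefficient = 4
x_2 = 2.1875, f(x_2) = 0.815789, coefficient = 2
x_3 = 2.5312, f(x_3) = 0.573148, coefficient = 4
x_4 = 2.8750, f(x_4) = 0.263446, coefficient = 2
x_5 = 3.2188, f(x_5) = -0.077081, coefficient = 4
x_6 = 3.5625, f(x_6) = -0.408589, coefficient = 2
x_7 = 3.9062, f(x_7) = -0.692290, coefficient = 4
x_8 = 4.2500, f(x_8) = -0.894989, coefficient = 1

I ≈ (0.343750/3) × 4.510825 = 0.516865
Exact value: 0.516825
Error: 0.000041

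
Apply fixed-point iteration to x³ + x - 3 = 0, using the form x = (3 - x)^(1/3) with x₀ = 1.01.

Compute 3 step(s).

Equation: x³ + x - 3 = 0
Fixed-point form: x = (3 - x)^(1/3)
x₀ = 1.01

x_1 = g(1.010000) = 1.257818
x_2 = g(1.257818) = 1.203274
x_3 = g(1.203274) = 1.215702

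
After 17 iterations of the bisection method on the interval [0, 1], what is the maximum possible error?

Bisection error bound: |error| ≤ (b-a)/2^n
|error| ≤ (1 - 0)/2^17 = 1/2^17
|error| ≤ 0.0000076294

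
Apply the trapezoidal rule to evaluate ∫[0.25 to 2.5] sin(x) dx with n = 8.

f(x) = sin(x)
a = 0.25, b = 2.5, n = 8
h = (b - a)/n = 0.281250

Trapezoidal rule: (h/2)[f(x₀) + 2f(x₁) + 2f(x₂) + ... + f(xₙ)]

x_0 = 0.2500, f(x_0) = 0.247404, coefficient = 1
x_1 = 0.5312, f(x_1) = 0.506611, coefficient = 2
x_2 = 0.8125, f(x_2) = 0.726009, coefficient = 2
x_3 = 1.0938, f(x_3) = 0.888355, coefficient = 2
x_4 = 1.3750, f(x_4) = 0.980893, coefficient = 2
x_5 = 1.6562, f(x_5) = 0.996351, coefficient = 2
x_6 = 1.9375, f(x_6) = 0.933514, coefficient = 2
x_7 = 2.2188, f(x_7) = 0.797321, coefficient = 2
x_8 = 2.5000, f(x_8) = 0.598472, coefficient = 1

I ≈ (0.281250/2) × 12.503984 = 1.758373
Exact value: 1.770056
Error: 0.011683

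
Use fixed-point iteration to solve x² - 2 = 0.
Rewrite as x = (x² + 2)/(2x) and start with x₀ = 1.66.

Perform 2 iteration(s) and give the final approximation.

Equation: x² - 2 = 0
Fixed-point form: x = (x² + 2)/(2x)
x₀ = 1.66

x_1 = g(1.660000) = 1.432410
x_2 = g(1.432410) = 1.414329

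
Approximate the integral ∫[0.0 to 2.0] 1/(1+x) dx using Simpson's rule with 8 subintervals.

f(x) = 1/(1+x)
a = 0.0, b = 2.0, n = 8
h = (b - a)/n = 0.250000

Simpson's rule: (h/3)[f(x₀) + 4f(x₁) + 2f(x₂) + ... + f(xₙ)]

x_0 = 0.0000, f(x_0) = 1.000000, coefficient = 1
x_1 = 0.2500, f(x_1) = 0.800000, coefficient = 4
x_2 = 0.5000, f(x_2) = 0.666667, coefficient = 2
x_3 = 0.7500, f(x_3) = 0.571429, coefficient = 4
x_4 = 1.0000, f(x_4) = 0.500000, coefficient = 2
x_5 = 1.2500, f(x_5) = 0.444444, coefficient = 4
x_6 = 1.5000, f(x_6) = 0.400000, coefficient = 2
x_7 = 1.7500, f(x_7) = 0.363636, coefficient = 4
x_8 = 2.0000, f(x_8) = 0.333333, coefficient = 1

I ≈ (0.250000/3) × 13.184704 = 1.098725
Exact value: 1.098612
Error: 0.000113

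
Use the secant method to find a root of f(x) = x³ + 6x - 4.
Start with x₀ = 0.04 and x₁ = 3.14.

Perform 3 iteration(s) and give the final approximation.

f(x) = x³ + 6x - 4
x₀ = 0.04, x₁ = 3.14

Secant formula: x_{n+1} = x_n - f(x_n)(x_n - x_{n-1})/(f(x_n) - f(x_{n-1}))

Iteration 1:
  f(0.040000) = -3.759936
  f(3.140000) = 45.799144
  x_2 = 3.140000 - 45.799144×(3.140000 - 0.040000)/(45.799144 - (-3.759936))
       = 0.275190
Iteration 2:
  f(3.140000) = 45.799144
  f(0.275190) = -2.328020
  x_3 = 0.275190 - (-2.328020)×(0.275190 - 3.140000)/(-2.328020 - 45.799144)
       = 0.413767
Iteration 3:
  f(0.275190) = -2.328020
  f(0.413767) = -1.446557
  x_4 = 0.413767 - (-1.446557)×(0.413767 - 0.275190)/(-1.446557 - (-2.328020))
       = 0.641185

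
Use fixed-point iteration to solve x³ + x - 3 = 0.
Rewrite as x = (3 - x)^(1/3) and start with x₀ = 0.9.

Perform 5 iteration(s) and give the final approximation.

Equation: x³ + x - 3 = 0
Fixed-point form: x = (3 - x)^(1/3)
x₀ = 0.9

x_1 = g(0.900000) = 1.280579
x_2 = g(1.280579) = 1.198011
x_3 = g(1.198011) = 1.216888
x_4 = g(1.216888) = 1.212624
x_5 = g(1.212624) = 1.213590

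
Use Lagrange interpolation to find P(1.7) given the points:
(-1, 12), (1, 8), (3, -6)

Lagrange interpolation formula:
P(x) = Σ yᵢ × Lᵢ(x)
where Lᵢ(x) = Π_{j≠i} (x - xⱼ)/(xᵢ - xⱼ)

L_0(1.7) = (1.7 - 1)/(-1 - 1) × (1.7 - 3)/(-1 - 3) = -0.113750
L_1(1.7) = (1.7 - (-1))/(1 - (-1)) × (1.7 - 3)/(1 - 3) = 0.877500
L_2(1.7) = (1.7 - (-1))/(3 - (-1)) × (1.7 - 1)/(3 - 1) = 0.236250

P(1.7) = 12×L_0(1.7) + 8×L_1(1.7) + (-6)×L_2(1.7)
P(1.7) = 4.237500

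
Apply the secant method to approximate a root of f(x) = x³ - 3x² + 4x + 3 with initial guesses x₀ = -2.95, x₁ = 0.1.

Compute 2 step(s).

f(x) = x³ - 3x² + 4x + 3
x₀ = -2.95, x₁ = 0.1

Secant formula: x_{n+1} = x_n - f(x_n)(x_n - x_{n-1})/(f(x_n) - f(x_{n-1}))

Iteration 1:
  f(-2.950000) = -60.579875
  f(0.100000) = 3.371000
  x_2 = 0.100000 - 3.371000×(0.100000 - (-2.950000))/(3.371000 - (-60.579875))
       = -0.060773
Iteration 2:
  f(0.100000) = 3.371000
  f(-0.060773) = 2.745605
  x_3 = -0.060773 - 2.745605×(-0.060773 - 0.100000)/(2.745605 - 3.371000)
       = -0.766596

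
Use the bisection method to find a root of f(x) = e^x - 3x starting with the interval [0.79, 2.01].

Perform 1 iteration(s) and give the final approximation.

f(x) = e^x - 3x
Initial interval: [0.79, 2.01]

Iteration 1:
  c_1 = (0.790000 + 2.010000)/2 = 1.400000
  f(c_1) = f(1.400000) = -0.144800
  f(a) × f(c) ≥ 0, new interval: [1.400000, 2.010000]

After 1 iteration(s), the approximation is c_1 = 1.400000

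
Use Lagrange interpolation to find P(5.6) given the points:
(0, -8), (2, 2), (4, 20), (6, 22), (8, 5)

Lagrange interpolation formula:
P(x) = Σ yᵢ × Lᵢ(x)
where Lᵢ(x) = Π_{j≠i} (x - xⱼ)/(xᵢ - xⱼ)

L_0(5.6) = (5.6 - 2)/(0 - 2) × (5.6 - 4)/(0 - 4) × (5.6 - 6)/(0 - 6) × (5.6 - 8)/(0 - 8) = 0.014400
L_1(5.6) = (5.6 - 0)/(2 - 0) × (5.6 - 4)/(2 - 4) × (5.6 - 6)/(2 - 6) × (5.6 - 8)/(2 - 8) = -0.089600
L_2(5.6) = (5.6 - 0)/(4 - 0) × (5.6 - 2)/(4 - 2) × (5.6 - 6)/(4 - 6) × (5.6 - 8)/(4 - 8) = 0.302400
L_3(5.6) = (5.6 - 0)/(6 - 0) × (5.6 - 2)/(6 - 2) × (5.6 - 4)/(6 - 4) × (5.6 - 8)/(6 - 8) = 0.806400
L_4(5.6) = (5.6 - 0)/(8 - 0) × (5.6 - 2)/(8 - 2) × (5.6 - 4)/(8 - 4) × (5.6 - 6)/(8 - 6) = -0.033600

P(5.6) = (-8)×L_0(5.6) + 2×L_1(5.6) + 20×L_2(5.6) + 22×L_3(5.6) + 5×L_4(5.6)
P(5.6) = 23.326400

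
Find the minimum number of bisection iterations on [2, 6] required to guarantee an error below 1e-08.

We need (b-a)/2^n ≤ 1e-08
(6 - 2)/2^n ≤ 1e-08
4/2^n ≤ 1e-08
2^n ≥ 400000000
n ≥ log₂(400000000) = 28.58
n ≥ 29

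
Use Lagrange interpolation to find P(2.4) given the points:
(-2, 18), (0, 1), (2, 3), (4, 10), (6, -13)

Lagrange interpolation formula:
P(x) = Σ yᵢ × Lᵢ(x)
where Lᵢ(x) = Π_{j≠i} (x - xⱼ)/(xᵢ - xⱼ)

L_0(2.4) = (2.4 - 0)/(-2 - 0) × (2.4 - 2)/(-2 - 2) × (2.4 - 4)/(-2 - 4) × (2.4 - 6)/(-2 - 6) = 0.014400
L_1(2.4) = (2.4 - (-2))/(0 - (-2)) × (2.4 - 2)/(0 - 2) × (2.4 - 4)/(0 - 4) × (2.4 - 6)/(0 - 6) = -0.105600
L_2(2.4) = (2.4 - (-2))/(2 - (-2)) × (2.4 - 0)/(2 - 0) × (2.4 - 4)/(2 - 4) × (2.4 - 6)/(2 - 6) = 0.950400
L_3(2.4) = (2.4 - (-2))/(4 - (-2)) × (2.4 - 0)/(4 - 0) × (2.4 - 2)/(4 - 2) × (2.4 - 6)/(4 - 6) = 0.158400
L_4(2.4) = (2.4 - (-2))/(6 - (-2)) × (2.4 - 0)/(6 - 0) × (2.4 - 2)/(6 - 2) × (2.4 - 4)/(6 - 4) = -0.017600

P(2.4) = 18×L_0(2.4) + 1×L_1(2.4) + 3×L_2(2.4) + 10×L_3(2.4) + (-13)×L_4(2.4)
P(2.4) = 4.817600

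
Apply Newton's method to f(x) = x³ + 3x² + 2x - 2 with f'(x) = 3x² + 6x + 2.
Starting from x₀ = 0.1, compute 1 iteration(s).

f(x) = x³ + 3x² + 2x - 2
f'(x) = 3x² + 6x + 2
x₀ = 0.1

Newton-Raphson formula: x_{n+1} = x_n - f(x_n)/f'(x_n)

Iteration 1:
  f(0.100000) = -1.769000
  f'(0.100000) = 2.630000
  x_1 = 0.100000 - (-1.769000)/2.630000 = 0.772624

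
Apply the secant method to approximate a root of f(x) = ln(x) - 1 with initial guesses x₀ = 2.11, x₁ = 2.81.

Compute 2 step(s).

f(x) = ln(x) - 1
x₀ = 2.11, x₁ = 2.81

Secant formula: x_{n+1} = x_n - f(x_n)(x_n - x_{n-1})/(f(x_n) - f(x_{n-1}))

Iteration 1:
  f(2.110000) = -0.253312
  f(2.810000) = 0.033184
  x_2 = 2.810000 - 0.033184×(2.810000 - 2.110000)/(0.033184 - (-0.253312))
       = 2.728920
Iteration 2:
  f(2.810000) = 0.033184
  f(2.728920) = 0.003906
  x_3 = 2.728920 - 0.003906×(2.728920 - 2.810000)/(0.003906 - 0.033184)
       = 2.718103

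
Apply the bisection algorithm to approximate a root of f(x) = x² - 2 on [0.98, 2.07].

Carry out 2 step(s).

f(x) = x² - 2
Initial interval: [0.98, 2.07]

Iteration 1:
  c_1 = (0.980000 + 2.070000)/2 = 1.525000
  f(c_1) = f(1.525000) = 0.325625
  f(a) × f(c) < 0, new interval: [0.980000, 1.525000]
Iteration 2:
  c_2 = (0.980000 + 1.525000)/2 = 1.252500
  f(c_2) = f(1.252500) = -0.431244
  f(a) × f(c) ≥ 0, new interval: [1.252500, 1.525000]

After 2 iteration(s), the approximation is c_2 = 1.252500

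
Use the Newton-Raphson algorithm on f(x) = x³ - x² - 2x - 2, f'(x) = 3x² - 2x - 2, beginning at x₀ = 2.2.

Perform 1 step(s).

f(x) = x³ - x² - 2x - 2
f'(x) = 3x² - 2x - 2
x₀ = 2.2

Newton-Raphson formula: x_{n+1} = x_n - f(x_n)/f'(x_n)

Iteration 1:
  f(2.200000) = -0.592000
  f'(2.200000) = 8.120000
  x_1 = 2.200000 - (-0.592000)/8.120000 = 2.272906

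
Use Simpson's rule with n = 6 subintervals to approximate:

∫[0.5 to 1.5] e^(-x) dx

f(x) = e^(-x)
a = 0.5, b = 1.5, n = 6
h = (b - a)/n = 0.166667

Simpson's rule: (h/3)[f(x₀) + 4f(x₁) + 2f(x₂) + ... + f(xₙ)]

x_0 = 0.5000, f(x_0) = 0.606531, coefficient = 1
x_1 = 0.6667, f(x_1) = 0.513417, coefficient = 4
x_2 = 0.8333, f(x_2) = 0.434598, coefficient = 2
x_3 = 1.0000, f(x_3) = 0.367879, coefficient = 4
x_4 = 1.1667, f(x_4) = 0.311403, coefficient = 2
x_5 = 1.3333, f(x_5) = 0.263597, coefficient = 4
x_6 = 1.5000, f(x_6) = 0.223130, coefficient = 1

I ≈ (0.166667/3) × 6.901238 = 0.383402
Exact value: 0.383400
Error: 0.000002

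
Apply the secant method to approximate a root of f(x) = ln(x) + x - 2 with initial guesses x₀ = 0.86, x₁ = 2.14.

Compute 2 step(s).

f(x) = ln(x) + x - 2
x₀ = 0.86, x₁ = 2.14

Secant formula: x_{n+1} = x_n - f(x_n)(x_n - x_{n-1})/(f(x_n) - f(x_{n-1}))

Iteration 1:
  f(0.860000) = -1.290823
  f(2.140000) = 0.900806
  x_2 = 2.140000 - 0.900806×(2.140000 - 0.860000)/(0.900806 - (-1.290823))
       = 1.613893
Iteration 2:
  f(2.140000) = 0.900806
  f(1.613893) = 0.092542
  x_3 = 1.613893 - 0.092542×(1.613893 - 2.140000)/(0.092542 - 0.900806)
       = 1.553656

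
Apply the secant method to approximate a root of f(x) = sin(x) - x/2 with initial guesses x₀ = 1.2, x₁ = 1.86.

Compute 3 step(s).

f(x) = sin(x) - x/2
x₀ = 1.2, x₁ = 1.86

Secant formula: x_{n+1} = x_n - f(x_n)(x_n - x_{n-1})/(f(x_n) - f(x_{n-1}))

Iteration 1:
  f(1.200000) = 0.332039
  f(1.860000) = 0.028471
  x_2 = 1.860000 - 0.028471×(1.860000 - 1.200000)/(0.028471 - 0.332039)
       = 1.921901
Iteration 2:
  f(1.860000) = 0.028471
  f(1.921901) = -0.021957
  x_3 = 1.921901 - (-0.021957)×(1.921901 - 1.860000)/(-0.021957 - 0.028471)
       = 1.894949
Iteration 3:
  f(1.921901) = -0.021957
  f(1.894949) = 0.000447
  x_4 = 1.894949 - 0.000447×(1.894949 - 1.921901)/(0.000447 - (-0.021957))
       = 1.895486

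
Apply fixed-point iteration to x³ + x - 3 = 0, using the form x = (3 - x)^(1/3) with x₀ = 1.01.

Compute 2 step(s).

Equation: x³ + x - 3 = 0
Fixed-point form: x = (3 - x)^(1/3)
x₀ = 1.01

x_1 = g(1.010000) = 1.257818
x_2 = g(1.257818) = 1.203274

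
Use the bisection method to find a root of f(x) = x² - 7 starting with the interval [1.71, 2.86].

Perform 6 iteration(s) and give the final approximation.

f(x) = x² - 7
Initial interval: [1.71, 2.86]

Iteration 1:
  c_1 = (1.710000 + 2.860000)/2 = 2.285000
  f(c_1) = f(2.285000) = -1.778775
  f(a) × f(c) ≥ 0, new interval: [2.285000, 2.860000]
Iteration 2:
  c_2 = (2.285000 + 2.860000)/2 = 2.572500
  f(c_2) = f(2.572500) = -0.382244
  f(a) × f(c) ≥ 0, new interval: [2.572500, 2.860000]
Iteration 3:
  c_3 = (2.572500 + 2.860000)/2 = 2.716250
  f(c_3) = f(2.716250) = 0.378014
  f(a) × f(c) < 0, new interval: [2.572500, 2.716250]
Iteration 4:
  c_4 = (2.572500 + 2.716250)/2 = 2.644375
  f(c_4) = f(2.644375) = -0.007281
  f(a) × f(c) ≥ 0, new interval: [2.644375, 2.716250]
Iteration 5:
  c_5 = (2.644375 + 2.716250)/2 = 2.680312
  f(c_5) = f(2.680312) = 0.184075
  f(a) × f(c) < 0, new interval: [2.644375, 2.680312]
Iteration 6:
  c_6 = (2.644375 + 2.680312)/2 = 2.662344
  f(c_6) = f(2.662344) = 0.088074
  f(a) × f(c) < 0, new interval: [2.644375, 2.662344]

After 6 iteration(s), the approximation is c_6 = 2.662344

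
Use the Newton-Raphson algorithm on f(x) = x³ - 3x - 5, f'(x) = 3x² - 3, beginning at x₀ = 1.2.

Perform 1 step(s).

f(x) = x³ - 3x - 5
f'(x) = 3x² - 3
x₀ = 1.2

Newton-Raphson formula: x_{n+1} = x_n - f(x_n)/f'(x_n)

Iteration 1:
  f(1.200000) = -6.872000
  f'(1.200000) = 1.320000
  x_1 = 1.200000 - (-6.872000)/1.320000 = 6.406061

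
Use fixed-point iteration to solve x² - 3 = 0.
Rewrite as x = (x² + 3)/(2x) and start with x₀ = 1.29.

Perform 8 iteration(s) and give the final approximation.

Equation: x² - 3 = 0
Fixed-point form: x = (x² + 3)/(2x)
x₀ = 1.29

x_1 = g(1.290000) = 1.807791
x_2 = g(1.807791) = 1.733637
x_3 = g(1.733637) = 1.732052
x_4 = g(1.732052) = 1.732051
x_5 = g(1.732051) = 1.732051
x_6 = g(1.732051) = 1.732051
x_7 = g(1.732051) = 1.732051
x_8 = g(1.732051) = 1.732051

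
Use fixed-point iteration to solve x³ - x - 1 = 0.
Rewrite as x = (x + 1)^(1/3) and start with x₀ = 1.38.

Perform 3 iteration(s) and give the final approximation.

Equation: x³ - x - 1 = 0
Fixed-point form: x = (x + 1)^(1/3)
x₀ = 1.38

x_1 = g(1.380000) = 1.335136
x_2 = g(1.335136) = 1.326694
x_3 = g(1.326694) = 1.325093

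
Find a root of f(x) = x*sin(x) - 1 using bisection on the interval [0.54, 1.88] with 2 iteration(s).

f(x) = x*sin(x) - 1
Initial interval: [0.54, 1.88]

Iteration 1:
  c_1 = (0.540000 + 1.880000)/2 = 1.210000
  f(c_1) = f(1.210000) = 0.132095
  f(a) × f(c) < 0, new interval: [0.540000, 1.210000]
Iteration 2:
  c_2 = (0.540000 + 1.210000)/2 = 0.875000
  f(c_2) = f(0.875000) = -0.328399
  f(a) × f(c) ≥ 0, new interval: [0.875000, 1.210000]

After 2 iteration(s), the approximation is c_2 = 0.875000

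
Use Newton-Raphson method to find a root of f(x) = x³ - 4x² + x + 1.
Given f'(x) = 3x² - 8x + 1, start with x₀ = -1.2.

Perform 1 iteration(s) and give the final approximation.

f(x) = x³ - 4x² + x + 1
f'(x) = 3x² - 8x + 1
x₀ = -1.2

Newton-Raphson formula: x_{n+1} = x_n - f(x_n)/f'(x_n)

Iteration 1:
  f(-1.200000) = -7.688000
  f'(-1.200000) = 14.920000
  x_1 = -1.200000 - (-7.688000)/14.920000 = -0.684718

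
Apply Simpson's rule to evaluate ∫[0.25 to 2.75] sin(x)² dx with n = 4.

f(x) = sin(x)²
a = 0.25, b = 2.75, n = 4
h = (b - a)/n = 0.625000

Simpson's rule: (h/3)[f(x₀) + 4f(x₁) + 2f(x₂) + ... + f(xₙ)]

x_0 = 0.2500, f(x_0) = 0.061209, coefficient = 1
x_1 = 0.8750, f(x_1) = 0.589123, coefficient = 4
x_2 = 1.5000, f(x_2) = 0.994996, coefficient = 2
x_3 = 2.1250, f(x_3) = 0.723044, coefficient = 4
x_4 = 2.7500, f(x_4) = 0.145665, coefficient = 1

I ≈ (0.625000/3) × 7.445533 = 1.551153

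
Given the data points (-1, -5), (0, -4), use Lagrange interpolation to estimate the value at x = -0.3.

Lagrange interpolation formula:
P(x) = Σ yᵢ × Lᵢ(x)
where Lᵢ(x) = Π_{j≠i} (x - xⱼ)/(xᵢ - xⱼ)

L_0(-0.3) = (-0.3 - 0)/(-1 - 0) = 0.300000
L_1(-0.3) = (-0.3 - (-1))/(0 - (-1)) = 0.700000

P(-0.3) = (-5)×L_0(-0.3) + (-4)×L_1(-0.3)
P(-0.3) = -4.300000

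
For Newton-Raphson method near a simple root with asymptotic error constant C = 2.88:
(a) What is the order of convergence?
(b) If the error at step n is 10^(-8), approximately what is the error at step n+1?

(a) Newton-Raphson has quadratic (order 2) convergence near simple roots.
    This means |e_{n+1}| ≈ C|e_n|².

(b) With |e_n| = 10^(-8) and C = 2.88:
    |e_{n+1}| ≈ 2.88 × (10^(-8))² = 2.88 × 10^(-16)

(a) 2 (quadratic); (b) |e_{n+1}| ≈ 2.880e-16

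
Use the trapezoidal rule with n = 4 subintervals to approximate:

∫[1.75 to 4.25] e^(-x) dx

f(x) = e^(-x)
a = 1.75, b = 4.25, n = 4
h = (b - a)/n = 0.625000

Trapezoidal rule: (h/2)[f(x₀) + 2f(x₁) + 2f(x₂) + ... + f(xₙ)]

x_0 = 1.7500, f(x_0) = 0.173774, coefficient = 1
x_1 = 2.3750, f(x_1) = 0.093014, coefficient = 2
x_2 = 3.0000, f(x_2) = 0.049787, coefficient = 2
x_3 = 3.6250, f(x_3) = 0.026649, coefficient = 2
x_4 = 4.2500, f(x_4) = 0.014264, coefficient = 1

I ≈ (0.625000/2) × 0.526939 = 0.164669
Exact value: 0.159510
Error: 0.005159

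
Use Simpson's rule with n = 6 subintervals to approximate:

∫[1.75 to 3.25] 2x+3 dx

f(x) = 2x+3
a = 1.75, b = 3.25, n = 6
h = (b - a)/n = 0.250000

Simpson's rule: (h/3)[f(x₀) + 4f(x₁) + 2f(x₂) + ... + f(xₙ)]

x_0 = 1.7500, f(x_0) = 6.500000, coefficient = 1
x_1 = 2.0000, f(x_1) = 7.000000, coefficient = 4
x_2 = 2.2500, f(x_2) = 7.500000, coefficient = 2
x_3 = 2.5000, f(x_3) = 8.000000, coefficient = 4
x_4 = 2.7500, f(x_4) = 8.500000, coefficient = 2
x_5 = 3.0000, f(x_5) = 9.000000, coefficient = 4
x_6 = 3.2500, f(x_6) = 9.500000, coefficient = 1

I ≈ (0.250000/3) × 144.000000 = 12.000000
Exact value: 12.000000
Error: 0.000000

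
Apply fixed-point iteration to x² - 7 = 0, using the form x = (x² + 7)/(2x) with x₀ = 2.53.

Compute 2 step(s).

Equation: x² - 7 = 0
Fixed-point form: x = (x² + 7)/(2x)
x₀ = 2.53

x_1 = g(2.530000) = 2.648399
x_2 = g(2.648399) = 2.645753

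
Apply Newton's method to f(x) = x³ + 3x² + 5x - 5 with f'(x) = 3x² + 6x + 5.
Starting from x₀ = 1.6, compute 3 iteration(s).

f(x) = x³ + 3x² + 5x - 5
f'(x) = 3x² + 6x + 5
x₀ = 1.6

Newton-Raphson formula: x_{n+1} = x_n - f(x_n)/f'(x_n)

Iteration 1:
  f(1.600000) = 14.776000
  f'(1.600000) = 22.280000
  x_1 = 1.600000 - 14.776000/22.280000 = 0.936804
Iteration 2:
  f(0.936804) = 3.138970
  f'(0.936804) = 13.253633
  x_2 = 0.936804 - 3.138970/13.253633 = 0.699966
Iteration 3:
  f(0.699966) = 0.312636
  f'(0.699966) = 10.669652
  x_3 = 0.699966 - 0.312636/10.669652 = 0.670664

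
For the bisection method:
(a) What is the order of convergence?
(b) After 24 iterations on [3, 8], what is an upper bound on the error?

(a) Bisection has linear (order 1) convergence; the error is halved each step.

(b) Error bound = (b-a)/2^n = (8 - 3)/2^{24}
    = 5/2^{24}

(a) 1 (linear); (b) error ≤ 2.98e-07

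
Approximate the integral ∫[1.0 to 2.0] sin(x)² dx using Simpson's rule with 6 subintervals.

f(x) = sin(x)²
a = 1.0, b = 2.0, n = 6
h = (b - a)/n = 0.166667

Simpson's rule: (h/3)[f(x₀) + 4f(x₁) + 2f(x₂) + ... + f(xₙ)]

x_0 = 1.0000, f(x_0) = 0.708073, coefficient = 1
x_1 = 1.1667, f(x_1) = 0.845379, coefficient = 4
x_2 = 1.3333, f(x_2) = 0.944663, coefficient = 2
x_3 = 1.5000, f(x_3) = 0.994996, coefficient = 4
x_4 = 1.6667, f(x_4) = 0.990837, coefficient = 2
x_5 = 1.8333, f(x_5) = 0.932643, coefficient = 4
x_6 = 2.0000, f(x_6) = 0.826822, coefficient = 1

I ≈ (0.166667/3) × 16.497971 = 0.916554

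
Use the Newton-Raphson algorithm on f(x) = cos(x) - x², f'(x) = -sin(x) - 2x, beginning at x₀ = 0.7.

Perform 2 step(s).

f(x) = cos(x) - x²
f'(x) = -sin(x) - 2x
x₀ = 0.7

Newton-Raphson formula: x_{n+1} = x_n - f(x_n)/f'(x_n)

Iteration 1:
  f(0.700000) = 0.274842
  f'(0.700000) = -2.044218
  x_1 = 0.700000 - 0.274842/(-2.044218) = 0.834449
Iteration 2:
  f(0.834449) = -0.024718
  f'(0.834449) = -2.409823
  x_2 = 0.834449 - (-0.024718)/(-2.409823) = 0.824191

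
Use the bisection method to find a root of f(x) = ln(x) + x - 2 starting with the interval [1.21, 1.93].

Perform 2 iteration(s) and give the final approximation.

f(x) = ln(x) + x - 2
Initial interval: [1.21, 1.93]

Iteration 1:
  c_1 = (1.210000 + 1.930000)/2 = 1.570000
  f(c_1) = f(1.570000) = 0.021076
  f(a) × f(c) < 0, new interval: [1.210000, 1.570000]
Iteration 2:
  c_2 = (1.210000 + 1.570000)/2 = 1.390000
  f(c_2) = f(1.390000) = -0.280696
  f(a) × f(c) ≥ 0, new interval: [1.390000, 1.570000]

After 2 iteration(s), the approximation is c_2 = 1.390000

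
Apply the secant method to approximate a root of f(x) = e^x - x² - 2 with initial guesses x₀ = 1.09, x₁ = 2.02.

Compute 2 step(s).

f(x) = e^x - x² - 2
x₀ = 1.09, x₁ = 2.02

Secant formula: x_{n+1} = x_n - f(x_n)(x_n - x_{n-1})/(f(x_n) - f(x_{n-1}))

Iteration 1:
  f(1.090000) = -0.213826
  f(2.020000) = 1.457925
  x_2 = 2.020000 - 1.457925×(2.020000 - 1.090000)/(1.457925 - (-0.213826))
       = 1.208952
Iteration 2:
  f(2.020000) = 1.457925
  f(1.208952) = -0.111593
  x_3 = 1.208952 - (-0.111593)×(1.208952 - 2.020000)/(-0.111593 - 1.457925)
       = 1.266618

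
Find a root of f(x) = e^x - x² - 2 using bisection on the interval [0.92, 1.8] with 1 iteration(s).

f(x) = e^x - x² - 2
Initial interval: [0.92, 1.8]

Iteration 1:
  c_1 = (0.920000 + 1.800000)/2 = 1.360000
  f(c_1) = f(1.360000) = 0.046593
  f(a) × f(c) < 0, new interval: [0.920000, 1.360000]

After 1 iteration(s), the approximation is c_1 = 1.360000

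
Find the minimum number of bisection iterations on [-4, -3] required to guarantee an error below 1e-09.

We need (b-a)/2^n ≤ 1e-09
(-3 - (-4))/2^n ≤ 1e-09
1/2^n ≤ 1e-09
2^n ≥ 1000000000
n ≥ log₂(1000000000) = 29.90
n ≥ 30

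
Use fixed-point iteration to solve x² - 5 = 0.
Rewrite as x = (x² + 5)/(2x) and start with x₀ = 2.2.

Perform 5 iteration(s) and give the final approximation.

Equation: x² - 5 = 0
Fixed-point form: x = (x² + 5)/(2x)
x₀ = 2.2

x_1 = g(2.200000) = 2.236364
x_2 = g(2.236364) = 2.236068
x_3 = g(2.236068) = 2.236068
x_4 = g(2.236068) = 2.236068
x_5 = g(2.236068) = 2.236068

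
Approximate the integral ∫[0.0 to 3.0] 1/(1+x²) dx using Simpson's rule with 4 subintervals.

f(x) = 1/(1+x²)
a = 0.0, b = 3.0, n = 4
h = (b - a)/n = 0.750000

Simpson's rule: (h/3)[f(x₀) + 4f(x₁) + 2f(x₂) + ... + f(xₙ)]

x_0 = 0.0000, f(x_0) = 1.000000, coefficient = 1
x_1 = 0.7500, f(x_1) = 0.640000, coefficient = 4
x_2 = 1.5000, f(x_2) = 0.307692, coefficient = 2
x_3 = 2.2500, f(x_3) = 0.164948, coefficient = 4
x_4 = 3.0000, f(x_4) = 0.100000, coefficient = 1

I ≈ (0.750000/3) × 4.935178 = 1.233795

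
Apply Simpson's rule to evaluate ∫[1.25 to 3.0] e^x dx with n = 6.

f(x) = e^x
a = 1.25, b = 3.0, n = 6
h = (b - a)/n = 0.291667

Simpson's rule: (h/3)[f(x₀) + 4f(x₁) + 2f(x₂) + ... + f(xₙ)]

x_0 = 1.2500, f(x_0) = 3.490343, coefficient = 1
x_1 = 1.5417, f(x_1) = 4.672371, coefficient = 4
x_2 = 1.8333, f(x_2) = 6.254701, coefficient = 2
x_3 = 2.1250, f(x_3) = 8.372897, coefficient = 4
x_4 = 2.4167, f(x_4) = 11.208436, coefficient = 2
x_5 = 2.7083, f(x_5) = 15.004248, coefficient = 4
x_6 = 3.0000, f(x_6) = 20.085537, coefficient = 1

I ≈ (0.291667/3) × 170.700217 = 16.595854
Exact value: 16.595194
Error: 0.000661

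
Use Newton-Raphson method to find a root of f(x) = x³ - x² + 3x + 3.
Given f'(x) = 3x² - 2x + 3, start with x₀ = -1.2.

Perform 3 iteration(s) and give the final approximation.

f(x) = x³ - x² + 3x + 3
f'(x) = 3x² - 2x + 3
x₀ = -1.2

Newton-Raphson formula: x_{n+1} = x_n - f(x_n)/f'(x_n)

Iteration 1:
  f(-1.200000) = -3.768000
  f'(-1.200000) = 9.720000
  x_1 = -1.200000 - (-3.768000)/9.720000 = -0.812346
Iteration 2:
  f(-0.812346) = -0.633014
  f'(-0.812346) = 6.604408
  x_2 = -0.812346 - (-0.633014)/6.604408 = -0.716498
Iteration 3:
  f(-0.716498) = -0.030694
  f'(-0.716498) = 5.973107
  x_3 = -0.716498 - (-0.030694)/5.973107 = -0.711360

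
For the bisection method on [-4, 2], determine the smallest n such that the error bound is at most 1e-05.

We need (b-a)/2^n ≤ 1e-05
(2 - (-4))/2^n ≤ 1e-05
6/2^n ≤ 1e-05
2^n ≥ 600000
n ≥ log₂(600000) = 19.19
n ≥ 20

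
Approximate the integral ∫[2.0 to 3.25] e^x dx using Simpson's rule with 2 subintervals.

f(x) = e^x
a = 2.0, b = 3.25, n = 2
h = (b - a)/n = 0.625000

Simpson's rule: (h/3)[f(x₀) + 4f(x₁) + 2f(x₂) + ... + f(xₙ)]

x_0 = 2.0000, f(x_0) = 7.389056, coefficient = 1
x_1 = 2.6250, f(x_1) = 13.804574, coefficient = 4
x_2 = 3.2500, f(x_2) = 25.790340, coefficient = 1

I ≈ (0.625000/3) × 88.397693 = 18.416186
Exact value: 18.401284
Error: 0.014902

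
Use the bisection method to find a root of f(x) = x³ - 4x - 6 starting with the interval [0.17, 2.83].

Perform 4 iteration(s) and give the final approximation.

f(x) = x³ - 4x - 6
Initial interval: [0.17, 2.83]

Iteration 1:
  c_1 = (0.170000 + 2.830000)/2 = 1.500000
  f(c_1) = f(1.500000) = -8.625000
  f(a) × f(c) ≥ 0, new interval: [1.500000, 2.830000]
Iteration 2:
  c_2 = (1.500000 + 2.830000)/2 = 2.165000
  f(c_2) = f(2.165000) = -4.512158
  f(a) × f(c) ≥ 0, new interval: [2.165000, 2.830000]
Iteration 3:
  c_3 = (2.165000 + 2.830000)/2 = 2.497500
  f(c_3) = f(2.497500) = -0.411828
  f(a) × f(c) ≥ 0, new interval: [2.497500, 2.830000]
Iteration 4:
  c_4 = (2.497500 + 2.830000)/2 = 2.663750
  f(c_4) = f(2.663750) = 2.245809
  f(a) × f(c) < 0, new interval: [2.497500, 2.663750]

After 4 iteration(s), the approximation is c_4 = 2.663750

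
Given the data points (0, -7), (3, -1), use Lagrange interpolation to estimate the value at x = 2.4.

Lagrange interpolation formula:
P(x) = Σ yᵢ × Lᵢ(x)
where Lᵢ(x) = Π_{j≠i} (x - xⱼ)/(xᵢ - xⱼ)

L_0(2.4) = (2.4 - 3)/(0 - 3) = 0.200000
L_1(2.4) = (2.4 - 0)/(3 - 0) = 0.800000

P(2.4) = (-7)×L_0(2.4) + (-1)×L_1(2.4)
P(2.4) = -2.200000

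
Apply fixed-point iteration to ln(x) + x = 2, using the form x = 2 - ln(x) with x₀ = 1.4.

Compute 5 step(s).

Equation: ln(x) + x = 2
Fixed-point form: x = 2 - ln(x)
x₀ = 1.4

x_1 = g(1.400000) = 1.663528
x_2 = g(1.663528) = 1.491059
x_3 = g(1.491059) = 1.600513
x_4 = g(1.600513) = 1.529676
x_5 = g(1.529676) = 1.574944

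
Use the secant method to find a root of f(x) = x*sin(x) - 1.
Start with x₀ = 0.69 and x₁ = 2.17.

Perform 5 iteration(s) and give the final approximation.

f(x) = x*sin(x) - 1
x₀ = 0.69, x₁ = 2.17

Secant formula: x_{n+1} = x_n - f(x_n)(x_n - x_{n-1})/(f(x_n) - f(x_{n-1}))

Iteration 1:
  f(0.690000) = -0.560789
  f(2.170000) = 0.791953
  x_2 = 2.170000 - 0.791953×(2.170000 - 0.690000)/(0.791953 - (-0.560789))
       = 1.303545
Iteration 2:
  f(2.170000) = 0.791953
  f(1.303545) = 0.257269
  x_3 = 1.303545 - 0.257269×(1.303545 - 2.170000)/(0.257269 - 0.791953)
       = 0.886640
Iteration 3:
  f(1.303545) = 0.257269
  f(0.886640) = -0.312896
  x_4 = 0.886640 - (-0.312896)×(0.886640 - 1.303545)/(-0.312896 - 0.257269)
       = 1.115429
Iteration 4:
  f(0.886640) = -0.312896
  f(1.115429) = 0.001767
  x_5 = 1.115429 - 0.001767×(1.115429 - 0.886640)/(0.001767 - (-0.312896))
       = 1.114145
Iteration 5:
  f(1.115429) = 0.001767
  f(1.114145) = -0.000017
  x_6 = 1.114145 - (-0.000017)×(1.114145 - 1.115429)/(-0.000017 - 0.001767)
       = 1.114157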